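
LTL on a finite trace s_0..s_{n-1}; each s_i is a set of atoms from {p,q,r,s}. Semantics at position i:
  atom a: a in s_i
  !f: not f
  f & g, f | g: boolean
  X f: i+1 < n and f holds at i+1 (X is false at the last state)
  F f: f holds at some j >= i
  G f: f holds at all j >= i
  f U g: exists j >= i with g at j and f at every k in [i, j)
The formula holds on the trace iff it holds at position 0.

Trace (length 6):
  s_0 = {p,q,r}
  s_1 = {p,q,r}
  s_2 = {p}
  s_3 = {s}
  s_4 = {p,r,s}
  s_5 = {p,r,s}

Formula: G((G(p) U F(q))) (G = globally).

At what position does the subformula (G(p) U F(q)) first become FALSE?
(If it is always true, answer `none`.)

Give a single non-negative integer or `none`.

s_0={p,q,r}: (G(p) U F(q))=True G(p)=False p=True F(q)=True q=True
s_1={p,q,r}: (G(p) U F(q))=True G(p)=False p=True F(q)=True q=True
s_2={p}: (G(p) U F(q))=False G(p)=False p=True F(q)=False q=False
s_3={s}: (G(p) U F(q))=False G(p)=False p=False F(q)=False q=False
s_4={p,r,s}: (G(p) U F(q))=False G(p)=True p=True F(q)=False q=False
s_5={p,r,s}: (G(p) U F(q))=False G(p)=True p=True F(q)=False q=False
G((G(p) U F(q))) holds globally = False
First violation at position 2.

Answer: 2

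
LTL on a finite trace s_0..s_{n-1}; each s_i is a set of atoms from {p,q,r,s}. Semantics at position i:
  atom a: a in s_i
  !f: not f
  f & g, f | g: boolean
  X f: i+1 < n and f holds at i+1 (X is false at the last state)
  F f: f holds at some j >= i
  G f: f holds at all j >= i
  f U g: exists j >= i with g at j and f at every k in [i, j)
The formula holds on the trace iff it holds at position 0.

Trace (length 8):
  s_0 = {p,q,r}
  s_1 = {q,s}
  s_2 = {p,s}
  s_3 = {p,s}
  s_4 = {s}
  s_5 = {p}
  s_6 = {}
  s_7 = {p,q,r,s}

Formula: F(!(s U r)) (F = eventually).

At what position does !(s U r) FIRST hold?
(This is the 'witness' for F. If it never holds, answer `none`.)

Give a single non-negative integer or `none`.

Answer: 1

Derivation:
s_0={p,q,r}: !(s U r)=False (s U r)=True s=False r=True
s_1={q,s}: !(s U r)=True (s U r)=False s=True r=False
s_2={p,s}: !(s U r)=True (s U r)=False s=True r=False
s_3={p,s}: !(s U r)=True (s U r)=False s=True r=False
s_4={s}: !(s U r)=True (s U r)=False s=True r=False
s_5={p}: !(s U r)=True (s U r)=False s=False r=False
s_6={}: !(s U r)=True (s U r)=False s=False r=False
s_7={p,q,r,s}: !(s U r)=False (s U r)=True s=True r=True
F(!(s U r)) holds; first witness at position 1.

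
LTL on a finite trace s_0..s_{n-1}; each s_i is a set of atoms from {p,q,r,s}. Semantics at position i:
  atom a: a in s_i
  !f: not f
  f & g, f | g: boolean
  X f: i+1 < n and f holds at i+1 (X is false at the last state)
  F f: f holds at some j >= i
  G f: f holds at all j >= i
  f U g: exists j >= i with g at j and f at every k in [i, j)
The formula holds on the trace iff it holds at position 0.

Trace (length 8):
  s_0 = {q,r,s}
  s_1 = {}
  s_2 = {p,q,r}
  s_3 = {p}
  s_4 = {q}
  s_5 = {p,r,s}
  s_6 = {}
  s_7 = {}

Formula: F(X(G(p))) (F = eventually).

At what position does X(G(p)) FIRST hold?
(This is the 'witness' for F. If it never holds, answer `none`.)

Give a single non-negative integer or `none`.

s_0={q,r,s}: X(G(p))=False G(p)=False p=False
s_1={}: X(G(p))=False G(p)=False p=False
s_2={p,q,r}: X(G(p))=False G(p)=False p=True
s_3={p}: X(G(p))=False G(p)=False p=True
s_4={q}: X(G(p))=False G(p)=False p=False
s_5={p,r,s}: X(G(p))=False G(p)=False p=True
s_6={}: X(G(p))=False G(p)=False p=False
s_7={}: X(G(p))=False G(p)=False p=False
F(X(G(p))) does not hold (no witness exists).

Answer: none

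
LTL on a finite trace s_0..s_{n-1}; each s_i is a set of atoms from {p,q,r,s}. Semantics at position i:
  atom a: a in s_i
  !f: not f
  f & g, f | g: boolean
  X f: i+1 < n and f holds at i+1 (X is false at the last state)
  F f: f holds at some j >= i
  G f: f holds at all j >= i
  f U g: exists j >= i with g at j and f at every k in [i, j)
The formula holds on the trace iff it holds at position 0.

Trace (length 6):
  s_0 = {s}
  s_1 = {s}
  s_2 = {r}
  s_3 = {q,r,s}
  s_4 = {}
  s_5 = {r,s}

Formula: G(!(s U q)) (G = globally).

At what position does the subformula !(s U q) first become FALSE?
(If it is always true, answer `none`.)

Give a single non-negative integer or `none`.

Answer: 3

Derivation:
s_0={s}: !(s U q)=True (s U q)=False s=True q=False
s_1={s}: !(s U q)=True (s U q)=False s=True q=False
s_2={r}: !(s U q)=True (s U q)=False s=False q=False
s_3={q,r,s}: !(s U q)=False (s U q)=True s=True q=True
s_4={}: !(s U q)=True (s U q)=False s=False q=False
s_5={r,s}: !(s U q)=True (s U q)=False s=True q=False
G(!(s U q)) holds globally = False
First violation at position 3.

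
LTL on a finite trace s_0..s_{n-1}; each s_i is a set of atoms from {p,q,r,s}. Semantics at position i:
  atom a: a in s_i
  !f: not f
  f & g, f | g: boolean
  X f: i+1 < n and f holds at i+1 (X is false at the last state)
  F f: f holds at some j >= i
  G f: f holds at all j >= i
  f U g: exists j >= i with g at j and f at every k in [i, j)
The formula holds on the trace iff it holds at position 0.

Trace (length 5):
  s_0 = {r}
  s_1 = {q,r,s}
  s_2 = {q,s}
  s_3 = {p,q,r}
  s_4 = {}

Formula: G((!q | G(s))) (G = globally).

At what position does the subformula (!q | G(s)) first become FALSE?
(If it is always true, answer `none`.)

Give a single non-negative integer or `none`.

s_0={r}: (!q | G(s))=True !q=True q=False G(s)=False s=False
s_1={q,r,s}: (!q | G(s))=False !q=False q=True G(s)=False s=True
s_2={q,s}: (!q | G(s))=False !q=False q=True G(s)=False s=True
s_3={p,q,r}: (!q | G(s))=False !q=False q=True G(s)=False s=False
s_4={}: (!q | G(s))=True !q=True q=False G(s)=False s=False
G((!q | G(s))) holds globally = False
First violation at position 1.

Answer: 1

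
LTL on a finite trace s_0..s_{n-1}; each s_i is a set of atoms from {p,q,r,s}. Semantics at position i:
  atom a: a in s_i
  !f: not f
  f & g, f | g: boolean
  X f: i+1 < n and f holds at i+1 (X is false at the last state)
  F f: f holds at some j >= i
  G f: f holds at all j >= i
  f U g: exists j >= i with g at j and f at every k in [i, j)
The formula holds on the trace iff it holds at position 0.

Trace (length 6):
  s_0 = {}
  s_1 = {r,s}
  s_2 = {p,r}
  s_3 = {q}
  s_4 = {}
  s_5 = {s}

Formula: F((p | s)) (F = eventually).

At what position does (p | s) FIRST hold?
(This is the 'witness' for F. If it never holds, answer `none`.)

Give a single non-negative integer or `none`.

s_0={}: (p | s)=False p=False s=False
s_1={r,s}: (p | s)=True p=False s=True
s_2={p,r}: (p | s)=True p=True s=False
s_3={q}: (p | s)=False p=False s=False
s_4={}: (p | s)=False p=False s=False
s_5={s}: (p | s)=True p=False s=True
F((p | s)) holds; first witness at position 1.

Answer: 1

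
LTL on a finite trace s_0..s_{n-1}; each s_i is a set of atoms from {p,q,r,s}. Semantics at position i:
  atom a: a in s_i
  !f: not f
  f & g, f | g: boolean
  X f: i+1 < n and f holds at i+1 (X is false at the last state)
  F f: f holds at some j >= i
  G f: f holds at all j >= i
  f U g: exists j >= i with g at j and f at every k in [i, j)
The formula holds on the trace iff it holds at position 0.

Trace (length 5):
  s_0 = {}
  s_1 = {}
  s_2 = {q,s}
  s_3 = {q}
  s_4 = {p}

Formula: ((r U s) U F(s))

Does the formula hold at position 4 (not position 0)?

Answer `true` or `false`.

s_0={}: ((r U s) U F(s))=True (r U s)=False r=False s=False F(s)=True
s_1={}: ((r U s) U F(s))=True (r U s)=False r=False s=False F(s)=True
s_2={q,s}: ((r U s) U F(s))=True (r U s)=True r=False s=True F(s)=True
s_3={q}: ((r U s) U F(s))=False (r U s)=False r=False s=False F(s)=False
s_4={p}: ((r U s) U F(s))=False (r U s)=False r=False s=False F(s)=False
Evaluating at position 4: result = False

Answer: false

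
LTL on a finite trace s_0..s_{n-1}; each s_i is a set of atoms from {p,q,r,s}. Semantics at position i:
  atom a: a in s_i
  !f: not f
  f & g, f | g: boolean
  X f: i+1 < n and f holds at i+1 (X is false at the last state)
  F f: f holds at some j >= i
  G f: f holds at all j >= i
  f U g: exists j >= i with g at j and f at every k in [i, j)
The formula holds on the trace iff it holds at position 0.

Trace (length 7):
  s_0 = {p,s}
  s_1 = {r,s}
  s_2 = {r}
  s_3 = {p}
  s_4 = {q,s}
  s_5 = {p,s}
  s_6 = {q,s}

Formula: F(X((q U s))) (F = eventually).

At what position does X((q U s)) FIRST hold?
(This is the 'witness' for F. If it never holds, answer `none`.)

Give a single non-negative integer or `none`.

s_0={p,s}: X((q U s))=True (q U s)=True q=False s=True
s_1={r,s}: X((q U s))=False (q U s)=True q=False s=True
s_2={r}: X((q U s))=False (q U s)=False q=False s=False
s_3={p}: X((q U s))=True (q U s)=False q=False s=False
s_4={q,s}: X((q U s))=True (q U s)=True q=True s=True
s_5={p,s}: X((q U s))=True (q U s)=True q=False s=True
s_6={q,s}: X((q U s))=False (q U s)=True q=True s=True
F(X((q U s))) holds; first witness at position 0.

Answer: 0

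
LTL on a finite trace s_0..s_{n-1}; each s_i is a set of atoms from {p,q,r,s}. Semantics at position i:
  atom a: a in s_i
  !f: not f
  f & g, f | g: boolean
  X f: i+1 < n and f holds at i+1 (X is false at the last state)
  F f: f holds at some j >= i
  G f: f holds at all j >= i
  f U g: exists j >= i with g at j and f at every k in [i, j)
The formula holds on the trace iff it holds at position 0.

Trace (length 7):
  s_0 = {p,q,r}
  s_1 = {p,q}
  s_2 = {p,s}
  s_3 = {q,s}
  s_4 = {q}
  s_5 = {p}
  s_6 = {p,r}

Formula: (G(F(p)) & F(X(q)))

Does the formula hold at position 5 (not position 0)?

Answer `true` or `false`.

Answer: false

Derivation:
s_0={p,q,r}: (G(F(p)) & F(X(q)))=True G(F(p))=True F(p)=True p=True F(X(q))=True X(q)=True q=True
s_1={p,q}: (G(F(p)) & F(X(q)))=True G(F(p))=True F(p)=True p=True F(X(q))=True X(q)=False q=True
s_2={p,s}: (G(F(p)) & F(X(q)))=True G(F(p))=True F(p)=True p=True F(X(q))=True X(q)=True q=False
s_3={q,s}: (G(F(p)) & F(X(q)))=True G(F(p))=True F(p)=True p=False F(X(q))=True X(q)=True q=True
s_4={q}: (G(F(p)) & F(X(q)))=False G(F(p))=True F(p)=True p=False F(X(q))=False X(q)=False q=True
s_5={p}: (G(F(p)) & F(X(q)))=False G(F(p))=True F(p)=True p=True F(X(q))=False X(q)=False q=False
s_6={p,r}: (G(F(p)) & F(X(q)))=False G(F(p))=True F(p)=True p=True F(X(q))=False X(q)=False q=False
Evaluating at position 5: result = False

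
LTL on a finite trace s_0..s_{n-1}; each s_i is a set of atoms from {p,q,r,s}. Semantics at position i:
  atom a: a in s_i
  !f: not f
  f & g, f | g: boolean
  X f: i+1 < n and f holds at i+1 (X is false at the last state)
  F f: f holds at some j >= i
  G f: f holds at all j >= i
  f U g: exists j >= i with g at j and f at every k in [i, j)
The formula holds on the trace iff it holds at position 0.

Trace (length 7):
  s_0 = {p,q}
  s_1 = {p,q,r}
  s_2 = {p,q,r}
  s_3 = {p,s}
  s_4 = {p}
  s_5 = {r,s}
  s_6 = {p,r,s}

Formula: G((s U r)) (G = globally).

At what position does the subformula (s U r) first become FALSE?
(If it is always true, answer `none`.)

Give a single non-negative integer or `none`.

s_0={p,q}: (s U r)=False s=False r=False
s_1={p,q,r}: (s U r)=True s=False r=True
s_2={p,q,r}: (s U r)=True s=False r=True
s_3={p,s}: (s U r)=False s=True r=False
s_4={p}: (s U r)=False s=False r=False
s_5={r,s}: (s U r)=True s=True r=True
s_6={p,r,s}: (s U r)=True s=True r=True
G((s U r)) holds globally = False
First violation at position 0.

Answer: 0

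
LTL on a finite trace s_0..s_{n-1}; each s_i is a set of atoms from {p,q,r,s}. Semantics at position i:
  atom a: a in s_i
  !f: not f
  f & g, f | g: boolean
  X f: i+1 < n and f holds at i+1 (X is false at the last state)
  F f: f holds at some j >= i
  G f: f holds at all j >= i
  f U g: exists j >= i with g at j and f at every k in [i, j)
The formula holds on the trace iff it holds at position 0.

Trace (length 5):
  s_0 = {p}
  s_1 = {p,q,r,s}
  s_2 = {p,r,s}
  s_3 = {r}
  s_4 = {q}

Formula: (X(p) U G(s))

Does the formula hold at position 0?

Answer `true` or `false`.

s_0={p}: (X(p) U G(s))=False X(p)=True p=True G(s)=False s=False
s_1={p,q,r,s}: (X(p) U G(s))=False X(p)=True p=True G(s)=False s=True
s_2={p,r,s}: (X(p) U G(s))=False X(p)=False p=True G(s)=False s=True
s_3={r}: (X(p) U G(s))=False X(p)=False p=False G(s)=False s=False
s_4={q}: (X(p) U G(s))=False X(p)=False p=False G(s)=False s=False

Answer: false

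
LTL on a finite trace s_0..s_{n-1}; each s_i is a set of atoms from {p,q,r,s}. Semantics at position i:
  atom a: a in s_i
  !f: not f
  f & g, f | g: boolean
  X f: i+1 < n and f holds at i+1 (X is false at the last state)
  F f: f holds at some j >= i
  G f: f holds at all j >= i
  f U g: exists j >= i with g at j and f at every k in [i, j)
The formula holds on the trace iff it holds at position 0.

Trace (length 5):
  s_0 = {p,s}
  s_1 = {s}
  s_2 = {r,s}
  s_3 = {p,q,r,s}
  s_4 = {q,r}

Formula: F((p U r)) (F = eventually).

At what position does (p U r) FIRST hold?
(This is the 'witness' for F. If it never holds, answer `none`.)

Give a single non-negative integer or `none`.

Answer: 2

Derivation:
s_0={p,s}: (p U r)=False p=True r=False
s_1={s}: (p U r)=False p=False r=False
s_2={r,s}: (p U r)=True p=False r=True
s_3={p,q,r,s}: (p U r)=True p=True r=True
s_4={q,r}: (p U r)=True p=False r=True
F((p U r)) holds; first witness at position 2.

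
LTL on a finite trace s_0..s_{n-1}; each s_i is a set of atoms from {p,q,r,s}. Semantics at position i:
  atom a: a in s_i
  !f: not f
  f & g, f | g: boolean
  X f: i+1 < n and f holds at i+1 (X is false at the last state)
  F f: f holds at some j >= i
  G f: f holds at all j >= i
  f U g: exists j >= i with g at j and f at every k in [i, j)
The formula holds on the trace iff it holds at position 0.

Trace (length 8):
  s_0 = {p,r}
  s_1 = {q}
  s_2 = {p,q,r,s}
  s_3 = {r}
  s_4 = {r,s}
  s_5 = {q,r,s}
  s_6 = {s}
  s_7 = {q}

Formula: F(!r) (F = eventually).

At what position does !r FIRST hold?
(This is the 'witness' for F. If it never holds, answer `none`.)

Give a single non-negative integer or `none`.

Answer: 1

Derivation:
s_0={p,r}: !r=False r=True
s_1={q}: !r=True r=False
s_2={p,q,r,s}: !r=False r=True
s_3={r}: !r=False r=True
s_4={r,s}: !r=False r=True
s_5={q,r,s}: !r=False r=True
s_6={s}: !r=True r=False
s_7={q}: !r=True r=False
F(!r) holds; first witness at position 1.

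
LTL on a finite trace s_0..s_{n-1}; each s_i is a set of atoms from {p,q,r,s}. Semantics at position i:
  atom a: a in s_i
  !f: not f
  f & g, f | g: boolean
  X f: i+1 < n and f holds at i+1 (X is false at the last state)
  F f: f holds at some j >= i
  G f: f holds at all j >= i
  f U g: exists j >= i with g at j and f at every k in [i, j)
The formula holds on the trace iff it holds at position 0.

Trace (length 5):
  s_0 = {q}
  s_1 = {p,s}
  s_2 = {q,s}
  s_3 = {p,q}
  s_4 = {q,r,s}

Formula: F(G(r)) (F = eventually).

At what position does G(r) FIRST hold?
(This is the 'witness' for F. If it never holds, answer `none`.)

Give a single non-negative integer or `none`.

Answer: 4

Derivation:
s_0={q}: G(r)=False r=False
s_1={p,s}: G(r)=False r=False
s_2={q,s}: G(r)=False r=False
s_3={p,q}: G(r)=False r=False
s_4={q,r,s}: G(r)=True r=True
F(G(r)) holds; first witness at position 4.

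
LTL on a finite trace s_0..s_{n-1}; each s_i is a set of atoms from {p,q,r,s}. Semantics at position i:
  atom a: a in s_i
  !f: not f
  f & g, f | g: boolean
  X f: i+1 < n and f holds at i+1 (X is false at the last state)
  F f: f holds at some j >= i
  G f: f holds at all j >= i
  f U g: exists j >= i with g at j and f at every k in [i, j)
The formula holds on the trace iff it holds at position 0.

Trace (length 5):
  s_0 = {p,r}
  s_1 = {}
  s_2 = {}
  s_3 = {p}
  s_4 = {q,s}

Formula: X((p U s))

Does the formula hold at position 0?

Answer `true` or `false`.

s_0={p,r}: X((p U s))=False (p U s)=False p=True s=False
s_1={}: X((p U s))=False (p U s)=False p=False s=False
s_2={}: X((p U s))=True (p U s)=False p=False s=False
s_3={p}: X((p U s))=True (p U s)=True p=True s=False
s_4={q,s}: X((p U s))=False (p U s)=True p=False s=True

Answer: false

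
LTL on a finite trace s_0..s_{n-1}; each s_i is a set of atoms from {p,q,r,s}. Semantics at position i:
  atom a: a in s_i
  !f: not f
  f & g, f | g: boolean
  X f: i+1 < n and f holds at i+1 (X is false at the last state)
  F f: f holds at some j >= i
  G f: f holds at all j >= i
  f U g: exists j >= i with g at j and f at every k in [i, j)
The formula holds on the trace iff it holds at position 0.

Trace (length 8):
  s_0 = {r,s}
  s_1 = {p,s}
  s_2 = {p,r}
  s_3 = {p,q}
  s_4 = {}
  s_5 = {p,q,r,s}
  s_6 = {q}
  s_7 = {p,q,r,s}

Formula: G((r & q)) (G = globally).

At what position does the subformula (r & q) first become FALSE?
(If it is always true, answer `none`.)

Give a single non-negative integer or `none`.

Answer: 0

Derivation:
s_0={r,s}: (r & q)=False r=True q=False
s_1={p,s}: (r & q)=False r=False q=False
s_2={p,r}: (r & q)=False r=True q=False
s_3={p,q}: (r & q)=False r=False q=True
s_4={}: (r & q)=False r=False q=False
s_5={p,q,r,s}: (r & q)=True r=True q=True
s_6={q}: (r & q)=False r=False q=True
s_7={p,q,r,s}: (r & q)=True r=True q=True
G((r & q)) holds globally = False
First violation at position 0.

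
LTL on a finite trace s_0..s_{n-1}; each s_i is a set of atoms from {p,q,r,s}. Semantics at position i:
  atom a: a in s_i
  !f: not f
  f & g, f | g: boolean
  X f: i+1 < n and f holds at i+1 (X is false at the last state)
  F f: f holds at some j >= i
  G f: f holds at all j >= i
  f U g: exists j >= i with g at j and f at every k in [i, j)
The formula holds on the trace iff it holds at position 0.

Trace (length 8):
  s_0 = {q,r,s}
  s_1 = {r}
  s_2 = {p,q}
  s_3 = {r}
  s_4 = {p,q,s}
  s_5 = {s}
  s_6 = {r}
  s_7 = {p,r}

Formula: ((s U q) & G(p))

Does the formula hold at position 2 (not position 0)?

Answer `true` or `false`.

Answer: false

Derivation:
s_0={q,r,s}: ((s U q) & G(p))=False (s U q)=True s=True q=True G(p)=False p=False
s_1={r}: ((s U q) & G(p))=False (s U q)=False s=False q=False G(p)=False p=False
s_2={p,q}: ((s U q) & G(p))=False (s U q)=True s=False q=True G(p)=False p=True
s_3={r}: ((s U q) & G(p))=False (s U q)=False s=False q=False G(p)=False p=False
s_4={p,q,s}: ((s U q) & G(p))=False (s U q)=True s=True q=True G(p)=False p=True
s_5={s}: ((s U q) & G(p))=False (s U q)=False s=True q=False G(p)=False p=False
s_6={r}: ((s U q) & G(p))=False (s U q)=False s=False q=False G(p)=False p=False
s_7={p,r}: ((s U q) & G(p))=False (s U q)=False s=False q=False G(p)=True p=True
Evaluating at position 2: result = False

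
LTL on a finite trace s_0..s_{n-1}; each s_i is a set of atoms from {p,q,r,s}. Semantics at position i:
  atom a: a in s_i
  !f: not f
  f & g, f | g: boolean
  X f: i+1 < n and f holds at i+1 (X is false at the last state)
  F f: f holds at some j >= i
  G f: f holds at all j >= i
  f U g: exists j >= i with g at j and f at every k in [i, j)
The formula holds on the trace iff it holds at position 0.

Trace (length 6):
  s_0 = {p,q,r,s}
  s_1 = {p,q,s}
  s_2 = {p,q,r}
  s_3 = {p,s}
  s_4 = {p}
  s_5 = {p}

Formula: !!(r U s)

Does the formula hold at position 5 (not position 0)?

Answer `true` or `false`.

s_0={p,q,r,s}: !!(r U s)=True !(r U s)=False (r U s)=True r=True s=True
s_1={p,q,s}: !!(r U s)=True !(r U s)=False (r U s)=True r=False s=True
s_2={p,q,r}: !!(r U s)=True !(r U s)=False (r U s)=True r=True s=False
s_3={p,s}: !!(r U s)=True !(r U s)=False (r U s)=True r=False s=True
s_4={p}: !!(r U s)=False !(r U s)=True (r U s)=False r=False s=False
s_5={p}: !!(r U s)=False !(r U s)=True (r U s)=False r=False s=False
Evaluating at position 5: result = False

Answer: false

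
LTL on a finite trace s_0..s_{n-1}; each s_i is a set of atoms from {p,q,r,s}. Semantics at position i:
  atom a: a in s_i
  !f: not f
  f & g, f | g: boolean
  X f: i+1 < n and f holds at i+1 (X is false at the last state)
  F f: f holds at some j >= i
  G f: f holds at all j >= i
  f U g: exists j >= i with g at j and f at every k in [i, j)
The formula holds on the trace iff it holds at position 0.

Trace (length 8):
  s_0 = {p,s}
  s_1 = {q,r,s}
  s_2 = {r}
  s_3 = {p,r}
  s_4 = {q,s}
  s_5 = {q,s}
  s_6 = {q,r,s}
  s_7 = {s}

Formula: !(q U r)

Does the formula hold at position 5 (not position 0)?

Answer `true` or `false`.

Answer: false

Derivation:
s_0={p,s}: !(q U r)=True (q U r)=False q=False r=False
s_1={q,r,s}: !(q U r)=False (q U r)=True q=True r=True
s_2={r}: !(q U r)=False (q U r)=True q=False r=True
s_3={p,r}: !(q U r)=False (q U r)=True q=False r=True
s_4={q,s}: !(q U r)=False (q U r)=True q=True r=False
s_5={q,s}: !(q U r)=False (q U r)=True q=True r=False
s_6={q,r,s}: !(q U r)=False (q U r)=True q=True r=True
s_7={s}: !(q U r)=True (q U r)=False q=False r=False
Evaluating at position 5: result = False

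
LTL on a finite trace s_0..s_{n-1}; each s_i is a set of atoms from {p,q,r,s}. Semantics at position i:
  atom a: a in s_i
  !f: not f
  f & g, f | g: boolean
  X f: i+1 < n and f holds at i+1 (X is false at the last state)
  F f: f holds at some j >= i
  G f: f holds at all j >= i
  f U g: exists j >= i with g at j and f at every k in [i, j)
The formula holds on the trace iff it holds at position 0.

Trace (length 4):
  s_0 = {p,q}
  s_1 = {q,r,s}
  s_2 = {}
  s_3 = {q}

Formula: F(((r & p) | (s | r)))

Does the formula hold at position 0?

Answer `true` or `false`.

Answer: true

Derivation:
s_0={p,q}: F(((r & p) | (s | r)))=True ((r & p) | (s | r))=False (r & p)=False r=False p=True (s | r)=False s=False
s_1={q,r,s}: F(((r & p) | (s | r)))=True ((r & p) | (s | r))=True (r & p)=False r=True p=False (s | r)=True s=True
s_2={}: F(((r & p) | (s | r)))=False ((r & p) | (s | r))=False (r & p)=False r=False p=False (s | r)=False s=False
s_3={q}: F(((r & p) | (s | r)))=False ((r & p) | (s | r))=False (r & p)=False r=False p=False (s | r)=False s=False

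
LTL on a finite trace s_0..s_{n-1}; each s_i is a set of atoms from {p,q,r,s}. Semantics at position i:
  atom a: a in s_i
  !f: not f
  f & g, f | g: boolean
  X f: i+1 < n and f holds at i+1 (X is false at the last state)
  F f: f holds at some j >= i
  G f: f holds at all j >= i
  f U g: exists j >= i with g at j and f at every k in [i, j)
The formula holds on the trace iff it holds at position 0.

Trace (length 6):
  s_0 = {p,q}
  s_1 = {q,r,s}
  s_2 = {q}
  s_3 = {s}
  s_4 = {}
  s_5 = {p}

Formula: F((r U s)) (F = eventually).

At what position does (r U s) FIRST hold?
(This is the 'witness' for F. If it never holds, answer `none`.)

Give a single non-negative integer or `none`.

Answer: 1

Derivation:
s_0={p,q}: (r U s)=False r=False s=False
s_1={q,r,s}: (r U s)=True r=True s=True
s_2={q}: (r U s)=False r=False s=False
s_3={s}: (r U s)=True r=False s=True
s_4={}: (r U s)=False r=False s=False
s_5={p}: (r U s)=False r=False s=False
F((r U s)) holds; first witness at position 1.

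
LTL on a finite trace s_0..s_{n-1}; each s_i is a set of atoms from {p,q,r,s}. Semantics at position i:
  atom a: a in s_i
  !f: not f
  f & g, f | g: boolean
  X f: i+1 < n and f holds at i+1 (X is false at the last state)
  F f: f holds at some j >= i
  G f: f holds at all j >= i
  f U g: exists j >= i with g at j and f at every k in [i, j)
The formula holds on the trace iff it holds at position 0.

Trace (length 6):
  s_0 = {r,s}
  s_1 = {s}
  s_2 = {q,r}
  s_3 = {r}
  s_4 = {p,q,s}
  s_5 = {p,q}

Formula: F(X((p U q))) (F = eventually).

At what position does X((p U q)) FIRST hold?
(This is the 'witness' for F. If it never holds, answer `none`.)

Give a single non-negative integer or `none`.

Answer: 1

Derivation:
s_0={r,s}: X((p U q))=False (p U q)=False p=False q=False
s_1={s}: X((p U q))=True (p U q)=False p=False q=False
s_2={q,r}: X((p U q))=False (p U q)=True p=False q=True
s_3={r}: X((p U q))=True (p U q)=False p=False q=False
s_4={p,q,s}: X((p U q))=True (p U q)=True p=True q=True
s_5={p,q}: X((p U q))=False (p U q)=True p=True q=True
F(X((p U q))) holds; first witness at position 1.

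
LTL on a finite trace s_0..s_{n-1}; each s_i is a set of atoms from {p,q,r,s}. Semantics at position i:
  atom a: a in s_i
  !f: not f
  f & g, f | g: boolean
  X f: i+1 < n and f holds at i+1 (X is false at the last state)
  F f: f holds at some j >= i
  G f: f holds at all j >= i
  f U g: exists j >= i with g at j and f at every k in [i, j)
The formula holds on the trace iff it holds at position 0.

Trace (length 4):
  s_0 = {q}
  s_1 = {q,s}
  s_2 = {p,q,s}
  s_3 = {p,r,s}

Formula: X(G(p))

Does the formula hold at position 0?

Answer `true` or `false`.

s_0={q}: X(G(p))=False G(p)=False p=False
s_1={q,s}: X(G(p))=True G(p)=False p=False
s_2={p,q,s}: X(G(p))=True G(p)=True p=True
s_3={p,r,s}: X(G(p))=False G(p)=True p=True

Answer: false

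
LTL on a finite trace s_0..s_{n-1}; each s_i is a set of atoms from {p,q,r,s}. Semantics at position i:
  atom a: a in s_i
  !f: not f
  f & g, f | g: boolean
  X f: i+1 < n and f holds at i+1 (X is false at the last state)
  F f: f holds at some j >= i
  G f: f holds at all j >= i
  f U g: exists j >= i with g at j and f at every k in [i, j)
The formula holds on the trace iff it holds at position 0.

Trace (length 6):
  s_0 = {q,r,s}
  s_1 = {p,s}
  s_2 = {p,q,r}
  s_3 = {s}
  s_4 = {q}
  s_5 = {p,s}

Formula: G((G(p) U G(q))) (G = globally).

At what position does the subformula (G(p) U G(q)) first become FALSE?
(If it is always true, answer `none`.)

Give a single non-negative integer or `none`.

s_0={q,r,s}: (G(p) U G(q))=False G(p)=False p=False G(q)=False q=True
s_1={p,s}: (G(p) U G(q))=False G(p)=False p=True G(q)=False q=False
s_2={p,q,r}: (G(p) U G(q))=False G(p)=False p=True G(q)=False q=True
s_3={s}: (G(p) U G(q))=False G(p)=False p=False G(q)=False q=False
s_4={q}: (G(p) U G(q))=False G(p)=False p=False G(q)=False q=True
s_5={p,s}: (G(p) U G(q))=False G(p)=True p=True G(q)=False q=False
G((G(p) U G(q))) holds globally = False
First violation at position 0.

Answer: 0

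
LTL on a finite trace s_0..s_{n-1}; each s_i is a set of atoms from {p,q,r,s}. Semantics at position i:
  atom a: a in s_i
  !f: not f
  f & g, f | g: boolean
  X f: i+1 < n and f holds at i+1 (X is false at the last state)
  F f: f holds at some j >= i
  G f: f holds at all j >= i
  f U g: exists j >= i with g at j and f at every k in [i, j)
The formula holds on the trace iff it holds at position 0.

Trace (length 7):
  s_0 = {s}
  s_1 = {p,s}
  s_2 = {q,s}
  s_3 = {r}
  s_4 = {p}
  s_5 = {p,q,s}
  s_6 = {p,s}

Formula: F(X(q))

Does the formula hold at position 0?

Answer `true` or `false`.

Answer: true

Derivation:
s_0={s}: F(X(q))=True X(q)=False q=False
s_1={p,s}: F(X(q))=True X(q)=True q=False
s_2={q,s}: F(X(q))=True X(q)=False q=True
s_3={r}: F(X(q))=True X(q)=False q=False
s_4={p}: F(X(q))=True X(q)=True q=False
s_5={p,q,s}: F(X(q))=False X(q)=False q=True
s_6={p,s}: F(X(q))=False X(q)=False q=False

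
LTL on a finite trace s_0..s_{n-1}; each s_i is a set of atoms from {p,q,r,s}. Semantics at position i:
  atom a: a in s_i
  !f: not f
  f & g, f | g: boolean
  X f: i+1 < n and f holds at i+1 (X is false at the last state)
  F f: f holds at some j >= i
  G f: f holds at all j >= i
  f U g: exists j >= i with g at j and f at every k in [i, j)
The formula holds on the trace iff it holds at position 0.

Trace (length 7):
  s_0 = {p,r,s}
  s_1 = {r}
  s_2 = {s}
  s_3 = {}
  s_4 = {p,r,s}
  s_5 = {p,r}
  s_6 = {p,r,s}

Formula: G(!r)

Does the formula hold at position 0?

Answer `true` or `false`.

Answer: false

Derivation:
s_0={p,r,s}: G(!r)=False !r=False r=True
s_1={r}: G(!r)=False !r=False r=True
s_2={s}: G(!r)=False !r=True r=False
s_3={}: G(!r)=False !r=True r=False
s_4={p,r,s}: G(!r)=False !r=False r=True
s_5={p,r}: G(!r)=False !r=False r=True
s_6={p,r,s}: G(!r)=False !r=False r=True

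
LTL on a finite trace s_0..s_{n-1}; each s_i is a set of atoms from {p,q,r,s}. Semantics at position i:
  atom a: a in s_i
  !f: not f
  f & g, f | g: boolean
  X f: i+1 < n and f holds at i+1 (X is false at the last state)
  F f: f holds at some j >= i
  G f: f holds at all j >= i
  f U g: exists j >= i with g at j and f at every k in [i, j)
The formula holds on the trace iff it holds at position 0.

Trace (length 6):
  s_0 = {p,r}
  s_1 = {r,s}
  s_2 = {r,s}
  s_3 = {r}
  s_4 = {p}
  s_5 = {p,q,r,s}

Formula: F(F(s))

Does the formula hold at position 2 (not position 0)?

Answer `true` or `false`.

s_0={p,r}: F(F(s))=True F(s)=True s=False
s_1={r,s}: F(F(s))=True F(s)=True s=True
s_2={r,s}: F(F(s))=True F(s)=True s=True
s_3={r}: F(F(s))=True F(s)=True s=False
s_4={p}: F(F(s))=True F(s)=True s=False
s_5={p,q,r,s}: F(F(s))=True F(s)=True s=True
Evaluating at position 2: result = True

Answer: true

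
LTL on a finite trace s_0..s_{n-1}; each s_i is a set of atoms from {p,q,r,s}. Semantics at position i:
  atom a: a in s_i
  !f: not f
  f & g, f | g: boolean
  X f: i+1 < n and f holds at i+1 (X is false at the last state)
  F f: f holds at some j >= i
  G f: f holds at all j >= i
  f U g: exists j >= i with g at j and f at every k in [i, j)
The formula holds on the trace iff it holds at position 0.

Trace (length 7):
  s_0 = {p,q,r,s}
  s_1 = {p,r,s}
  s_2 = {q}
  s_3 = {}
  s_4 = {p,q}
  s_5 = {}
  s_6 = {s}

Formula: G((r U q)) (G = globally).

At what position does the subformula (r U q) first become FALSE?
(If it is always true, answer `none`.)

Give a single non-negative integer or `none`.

Answer: 3

Derivation:
s_0={p,q,r,s}: (r U q)=True r=True q=True
s_1={p,r,s}: (r U q)=True r=True q=False
s_2={q}: (r U q)=True r=False q=True
s_3={}: (r U q)=False r=False q=False
s_4={p,q}: (r U q)=True r=False q=True
s_5={}: (r U q)=False r=False q=False
s_6={s}: (r U q)=False r=False q=False
G((r U q)) holds globally = False
First violation at position 3.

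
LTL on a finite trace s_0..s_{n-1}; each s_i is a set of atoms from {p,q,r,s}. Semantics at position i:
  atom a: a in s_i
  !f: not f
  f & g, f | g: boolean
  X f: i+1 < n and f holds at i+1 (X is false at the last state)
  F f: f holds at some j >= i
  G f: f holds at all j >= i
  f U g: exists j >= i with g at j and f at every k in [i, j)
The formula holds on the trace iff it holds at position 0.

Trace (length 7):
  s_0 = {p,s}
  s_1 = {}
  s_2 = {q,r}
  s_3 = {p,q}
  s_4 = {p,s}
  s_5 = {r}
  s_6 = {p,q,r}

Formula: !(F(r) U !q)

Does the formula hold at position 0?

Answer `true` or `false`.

Answer: false

Derivation:
s_0={p,s}: !(F(r) U !q)=False (F(r) U !q)=True F(r)=True r=False !q=True q=False
s_1={}: !(F(r) U !q)=False (F(r) U !q)=True F(r)=True r=False !q=True q=False
s_2={q,r}: !(F(r) U !q)=False (F(r) U !q)=True F(r)=True r=True !q=False q=True
s_3={p,q}: !(F(r) U !q)=False (F(r) U !q)=True F(r)=True r=False !q=False q=True
s_4={p,s}: !(F(r) U !q)=False (F(r) U !q)=True F(r)=True r=False !q=True q=False
s_5={r}: !(F(r) U !q)=False (F(r) U !q)=True F(r)=True r=True !q=True q=False
s_6={p,q,r}: !(F(r) U !q)=True (F(r) U !q)=False F(r)=True r=True !q=False q=True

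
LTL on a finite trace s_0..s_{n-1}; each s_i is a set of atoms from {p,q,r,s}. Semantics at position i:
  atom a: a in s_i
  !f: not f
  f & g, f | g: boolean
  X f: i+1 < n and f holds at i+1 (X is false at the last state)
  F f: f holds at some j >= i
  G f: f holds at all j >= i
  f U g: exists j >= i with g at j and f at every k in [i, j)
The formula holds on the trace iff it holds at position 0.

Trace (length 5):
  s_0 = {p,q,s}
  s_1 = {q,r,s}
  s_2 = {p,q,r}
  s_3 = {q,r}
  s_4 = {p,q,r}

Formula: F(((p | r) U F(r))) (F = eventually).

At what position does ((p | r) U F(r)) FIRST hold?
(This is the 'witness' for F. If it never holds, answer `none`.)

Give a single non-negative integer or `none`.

Answer: 0

Derivation:
s_0={p,q,s}: ((p | r) U F(r))=True (p | r)=True p=True r=False F(r)=True
s_1={q,r,s}: ((p | r) U F(r))=True (p | r)=True p=False r=True F(r)=True
s_2={p,q,r}: ((p | r) U F(r))=True (p | r)=True p=True r=True F(r)=True
s_3={q,r}: ((p | r) U F(r))=True (p | r)=True p=False r=True F(r)=True
s_4={p,q,r}: ((p | r) U F(r))=True (p | r)=True p=True r=True F(r)=True
F(((p | r) U F(r))) holds; first witness at position 0.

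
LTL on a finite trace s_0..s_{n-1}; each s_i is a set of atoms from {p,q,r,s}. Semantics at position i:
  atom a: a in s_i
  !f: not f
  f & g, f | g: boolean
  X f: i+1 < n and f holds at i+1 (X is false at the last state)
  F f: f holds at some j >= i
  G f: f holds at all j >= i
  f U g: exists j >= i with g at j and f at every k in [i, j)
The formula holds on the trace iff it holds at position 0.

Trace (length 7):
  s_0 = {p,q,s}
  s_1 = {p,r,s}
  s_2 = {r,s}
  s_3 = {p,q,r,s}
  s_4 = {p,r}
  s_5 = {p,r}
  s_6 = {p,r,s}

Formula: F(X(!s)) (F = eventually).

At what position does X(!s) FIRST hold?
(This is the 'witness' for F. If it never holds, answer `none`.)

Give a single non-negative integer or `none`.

Answer: 3

Derivation:
s_0={p,q,s}: X(!s)=False !s=False s=True
s_1={p,r,s}: X(!s)=False !s=False s=True
s_2={r,s}: X(!s)=False !s=False s=True
s_3={p,q,r,s}: X(!s)=True !s=False s=True
s_4={p,r}: X(!s)=True !s=True s=False
s_5={p,r}: X(!s)=False !s=True s=False
s_6={p,r,s}: X(!s)=False !s=False s=True
F(X(!s)) holds; first witness at position 3.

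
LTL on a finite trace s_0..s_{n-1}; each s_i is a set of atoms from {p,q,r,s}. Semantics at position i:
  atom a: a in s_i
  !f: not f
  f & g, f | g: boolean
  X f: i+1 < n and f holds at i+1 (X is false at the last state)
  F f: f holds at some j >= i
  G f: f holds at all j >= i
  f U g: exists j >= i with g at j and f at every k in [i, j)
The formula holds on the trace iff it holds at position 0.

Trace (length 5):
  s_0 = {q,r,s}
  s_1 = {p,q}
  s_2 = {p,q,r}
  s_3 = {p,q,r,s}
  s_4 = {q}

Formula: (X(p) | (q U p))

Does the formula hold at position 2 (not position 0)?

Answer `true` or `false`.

Answer: true

Derivation:
s_0={q,r,s}: (X(p) | (q U p))=True X(p)=True p=False (q U p)=True q=True
s_1={p,q}: (X(p) | (q U p))=True X(p)=True p=True (q U p)=True q=True
s_2={p,q,r}: (X(p) | (q U p))=True X(p)=True p=True (q U p)=True q=True
s_3={p,q,r,s}: (X(p) | (q U p))=True X(p)=False p=True (q U p)=True q=True
s_4={q}: (X(p) | (q U p))=False X(p)=False p=False (q U p)=False q=True
Evaluating at position 2: result = True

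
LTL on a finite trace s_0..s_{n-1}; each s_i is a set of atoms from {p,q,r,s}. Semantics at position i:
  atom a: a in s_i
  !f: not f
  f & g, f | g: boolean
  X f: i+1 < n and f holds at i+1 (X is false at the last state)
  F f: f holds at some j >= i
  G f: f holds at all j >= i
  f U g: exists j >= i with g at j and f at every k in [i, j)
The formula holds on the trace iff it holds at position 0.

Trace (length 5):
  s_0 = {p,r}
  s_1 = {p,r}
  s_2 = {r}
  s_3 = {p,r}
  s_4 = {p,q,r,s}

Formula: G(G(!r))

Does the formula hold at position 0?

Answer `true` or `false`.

s_0={p,r}: G(G(!r))=False G(!r)=False !r=False r=True
s_1={p,r}: G(G(!r))=False G(!r)=False !r=False r=True
s_2={r}: G(G(!r))=False G(!r)=False !r=False r=True
s_3={p,r}: G(G(!r))=False G(!r)=False !r=False r=True
s_4={p,q,r,s}: G(G(!r))=False G(!r)=False !r=False r=True

Answer: false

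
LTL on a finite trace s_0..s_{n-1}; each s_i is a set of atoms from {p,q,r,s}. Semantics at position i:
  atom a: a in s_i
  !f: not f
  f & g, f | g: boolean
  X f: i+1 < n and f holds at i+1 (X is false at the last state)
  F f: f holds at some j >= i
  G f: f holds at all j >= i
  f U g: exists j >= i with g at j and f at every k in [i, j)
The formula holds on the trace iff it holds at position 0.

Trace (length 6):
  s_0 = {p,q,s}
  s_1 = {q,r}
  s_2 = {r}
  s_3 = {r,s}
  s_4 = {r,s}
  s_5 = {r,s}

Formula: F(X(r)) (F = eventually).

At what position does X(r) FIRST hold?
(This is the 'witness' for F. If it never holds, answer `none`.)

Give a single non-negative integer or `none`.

Answer: 0

Derivation:
s_0={p,q,s}: X(r)=True r=False
s_1={q,r}: X(r)=True r=True
s_2={r}: X(r)=True r=True
s_3={r,s}: X(r)=True r=True
s_4={r,s}: X(r)=True r=True
s_5={r,s}: X(r)=False r=True
F(X(r)) holds; first witness at position 0.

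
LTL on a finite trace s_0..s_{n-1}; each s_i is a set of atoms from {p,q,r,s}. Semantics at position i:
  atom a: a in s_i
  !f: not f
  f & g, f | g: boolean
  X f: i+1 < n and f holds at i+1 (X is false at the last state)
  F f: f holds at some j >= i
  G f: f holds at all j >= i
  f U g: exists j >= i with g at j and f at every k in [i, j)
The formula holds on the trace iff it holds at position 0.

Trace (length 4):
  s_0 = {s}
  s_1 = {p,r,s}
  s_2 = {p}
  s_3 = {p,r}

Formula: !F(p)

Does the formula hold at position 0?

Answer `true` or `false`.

s_0={s}: !F(p)=False F(p)=True p=False
s_1={p,r,s}: !F(p)=False F(p)=True p=True
s_2={p}: !F(p)=False F(p)=True p=True
s_3={p,r}: !F(p)=False F(p)=True p=True

Answer: false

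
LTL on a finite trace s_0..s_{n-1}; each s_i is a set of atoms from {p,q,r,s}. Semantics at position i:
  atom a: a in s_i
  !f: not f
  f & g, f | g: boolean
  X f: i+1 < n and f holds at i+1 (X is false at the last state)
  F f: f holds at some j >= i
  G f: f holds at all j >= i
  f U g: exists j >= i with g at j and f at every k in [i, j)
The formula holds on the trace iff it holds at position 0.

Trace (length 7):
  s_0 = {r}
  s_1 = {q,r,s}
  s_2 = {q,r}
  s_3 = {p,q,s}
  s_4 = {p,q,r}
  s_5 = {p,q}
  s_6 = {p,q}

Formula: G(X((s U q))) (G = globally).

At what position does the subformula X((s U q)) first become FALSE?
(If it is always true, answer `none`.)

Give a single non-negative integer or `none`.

s_0={r}: X((s U q))=True (s U q)=False s=False q=False
s_1={q,r,s}: X((s U q))=True (s U q)=True s=True q=True
s_2={q,r}: X((s U q))=True (s U q)=True s=False q=True
s_3={p,q,s}: X((s U q))=True (s U q)=True s=True q=True
s_4={p,q,r}: X((s U q))=True (s U q)=True s=False q=True
s_5={p,q}: X((s U q))=True (s U q)=True s=False q=True
s_6={p,q}: X((s U q))=False (s U q)=True s=False q=True
G(X((s U q))) holds globally = False
First violation at position 6.

Answer: 6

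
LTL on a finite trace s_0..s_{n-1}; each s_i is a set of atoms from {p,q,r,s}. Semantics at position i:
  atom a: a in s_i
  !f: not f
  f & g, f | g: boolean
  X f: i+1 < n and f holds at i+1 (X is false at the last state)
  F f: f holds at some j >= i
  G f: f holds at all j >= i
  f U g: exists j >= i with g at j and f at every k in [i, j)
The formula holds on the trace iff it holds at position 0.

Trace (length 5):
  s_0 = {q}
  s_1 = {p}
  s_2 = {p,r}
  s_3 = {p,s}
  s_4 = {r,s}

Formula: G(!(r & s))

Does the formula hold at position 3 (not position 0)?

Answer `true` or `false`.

Answer: false

Derivation:
s_0={q}: G(!(r & s))=False !(r & s)=True (r & s)=False r=False s=False
s_1={p}: G(!(r & s))=False !(r & s)=True (r & s)=False r=False s=False
s_2={p,r}: G(!(r & s))=False !(r & s)=True (r & s)=False r=True s=False
s_3={p,s}: G(!(r & s))=False !(r & s)=True (r & s)=False r=False s=True
s_4={r,s}: G(!(r & s))=False !(r & s)=False (r & s)=True r=True s=True
Evaluating at position 3: result = False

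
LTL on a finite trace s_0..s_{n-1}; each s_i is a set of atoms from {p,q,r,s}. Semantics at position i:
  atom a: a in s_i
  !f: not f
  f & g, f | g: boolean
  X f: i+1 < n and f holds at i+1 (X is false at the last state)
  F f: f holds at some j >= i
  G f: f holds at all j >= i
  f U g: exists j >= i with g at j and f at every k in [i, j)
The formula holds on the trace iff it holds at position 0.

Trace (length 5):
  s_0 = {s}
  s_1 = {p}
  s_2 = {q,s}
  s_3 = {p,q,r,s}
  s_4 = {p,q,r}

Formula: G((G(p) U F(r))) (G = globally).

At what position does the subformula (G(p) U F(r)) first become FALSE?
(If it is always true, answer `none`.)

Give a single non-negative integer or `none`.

Answer: none

Derivation:
s_0={s}: (G(p) U F(r))=True G(p)=False p=False F(r)=True r=False
s_1={p}: (G(p) U F(r))=True G(p)=False p=True F(r)=True r=False
s_2={q,s}: (G(p) U F(r))=True G(p)=False p=False F(r)=True r=False
s_3={p,q,r,s}: (G(p) U F(r))=True G(p)=True p=True F(r)=True r=True
s_4={p,q,r}: (G(p) U F(r))=True G(p)=True p=True F(r)=True r=True
G((G(p) U F(r))) holds globally = True
No violation — formula holds at every position.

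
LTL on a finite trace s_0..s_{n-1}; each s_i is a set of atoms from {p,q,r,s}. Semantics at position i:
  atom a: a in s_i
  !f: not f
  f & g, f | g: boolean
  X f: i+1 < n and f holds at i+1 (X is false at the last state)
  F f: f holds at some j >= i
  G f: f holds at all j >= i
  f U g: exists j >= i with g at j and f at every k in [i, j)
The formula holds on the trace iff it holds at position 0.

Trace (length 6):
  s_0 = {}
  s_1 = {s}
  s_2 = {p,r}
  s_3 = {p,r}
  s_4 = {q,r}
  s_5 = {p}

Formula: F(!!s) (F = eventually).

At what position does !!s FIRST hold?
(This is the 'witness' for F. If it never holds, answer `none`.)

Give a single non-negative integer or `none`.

s_0={}: !!s=False !s=True s=False
s_1={s}: !!s=True !s=False s=True
s_2={p,r}: !!s=False !s=True s=False
s_3={p,r}: !!s=False !s=True s=False
s_4={q,r}: !!s=False !s=True s=False
s_5={p}: !!s=False !s=True s=False
F(!!s) holds; first witness at position 1.

Answer: 1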